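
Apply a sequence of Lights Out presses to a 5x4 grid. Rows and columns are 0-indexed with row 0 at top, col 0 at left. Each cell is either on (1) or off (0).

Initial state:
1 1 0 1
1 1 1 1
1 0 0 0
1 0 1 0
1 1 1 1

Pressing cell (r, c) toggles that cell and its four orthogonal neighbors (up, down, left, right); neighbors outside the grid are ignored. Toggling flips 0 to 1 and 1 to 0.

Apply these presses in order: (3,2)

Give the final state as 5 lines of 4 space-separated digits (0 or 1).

After press 1 at (3,2):
1 1 0 1
1 1 1 1
1 0 1 0
1 1 0 1
1 1 0 1

Answer: 1 1 0 1
1 1 1 1
1 0 1 0
1 1 0 1
1 1 0 1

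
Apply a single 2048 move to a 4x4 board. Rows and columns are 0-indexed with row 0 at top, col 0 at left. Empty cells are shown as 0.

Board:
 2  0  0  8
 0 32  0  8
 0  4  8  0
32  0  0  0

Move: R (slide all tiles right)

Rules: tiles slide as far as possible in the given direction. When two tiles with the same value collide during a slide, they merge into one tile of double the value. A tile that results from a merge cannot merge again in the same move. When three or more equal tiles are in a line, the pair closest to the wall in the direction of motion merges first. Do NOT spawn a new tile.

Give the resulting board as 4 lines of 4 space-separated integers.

Slide right:
row 0: [2, 0, 0, 8] -> [0, 0, 2, 8]
row 1: [0, 32, 0, 8] -> [0, 0, 32, 8]
row 2: [0, 4, 8, 0] -> [0, 0, 4, 8]
row 3: [32, 0, 0, 0] -> [0, 0, 0, 32]

Answer:  0  0  2  8
 0  0 32  8
 0  0  4  8
 0  0  0 32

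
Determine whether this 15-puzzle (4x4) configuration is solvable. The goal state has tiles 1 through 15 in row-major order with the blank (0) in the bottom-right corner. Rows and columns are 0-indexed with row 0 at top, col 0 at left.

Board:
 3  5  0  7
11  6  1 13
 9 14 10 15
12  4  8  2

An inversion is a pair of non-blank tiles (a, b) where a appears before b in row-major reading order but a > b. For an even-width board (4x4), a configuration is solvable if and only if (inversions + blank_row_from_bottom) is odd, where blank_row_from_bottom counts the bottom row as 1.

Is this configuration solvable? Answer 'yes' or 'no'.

Answer: yes

Derivation:
Inversions: 45
Blank is in row 0 (0-indexed from top), which is row 4 counting from the bottom (bottom = 1).
45 + 4 = 49, which is odd, so the puzzle is solvable.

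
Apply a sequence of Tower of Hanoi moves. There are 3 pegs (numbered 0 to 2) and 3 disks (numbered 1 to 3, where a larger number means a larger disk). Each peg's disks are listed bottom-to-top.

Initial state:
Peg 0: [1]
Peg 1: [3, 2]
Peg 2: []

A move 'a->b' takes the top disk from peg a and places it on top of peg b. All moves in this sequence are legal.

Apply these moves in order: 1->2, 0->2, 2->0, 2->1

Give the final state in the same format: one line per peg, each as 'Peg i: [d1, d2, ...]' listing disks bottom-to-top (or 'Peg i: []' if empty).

After move 1 (1->2):
Peg 0: [1]
Peg 1: [3]
Peg 2: [2]

After move 2 (0->2):
Peg 0: []
Peg 1: [3]
Peg 2: [2, 1]

After move 3 (2->0):
Peg 0: [1]
Peg 1: [3]
Peg 2: [2]

After move 4 (2->1):
Peg 0: [1]
Peg 1: [3, 2]
Peg 2: []

Answer: Peg 0: [1]
Peg 1: [3, 2]
Peg 2: []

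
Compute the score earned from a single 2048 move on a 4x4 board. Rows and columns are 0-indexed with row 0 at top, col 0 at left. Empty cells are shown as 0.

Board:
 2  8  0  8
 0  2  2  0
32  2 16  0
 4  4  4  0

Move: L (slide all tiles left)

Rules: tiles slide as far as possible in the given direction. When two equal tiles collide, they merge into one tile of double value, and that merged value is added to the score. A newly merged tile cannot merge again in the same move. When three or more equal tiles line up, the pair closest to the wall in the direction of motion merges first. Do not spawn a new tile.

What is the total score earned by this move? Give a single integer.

Answer: 28

Derivation:
Slide left:
row 0: [2, 8, 0, 8] -> [2, 16, 0, 0]  score +16 (running 16)
row 1: [0, 2, 2, 0] -> [4, 0, 0, 0]  score +4 (running 20)
row 2: [32, 2, 16, 0] -> [32, 2, 16, 0]  score +0 (running 20)
row 3: [4, 4, 4, 0] -> [8, 4, 0, 0]  score +8 (running 28)
Board after move:
 2 16  0  0
 4  0  0  0
32  2 16  0
 8  4  0  0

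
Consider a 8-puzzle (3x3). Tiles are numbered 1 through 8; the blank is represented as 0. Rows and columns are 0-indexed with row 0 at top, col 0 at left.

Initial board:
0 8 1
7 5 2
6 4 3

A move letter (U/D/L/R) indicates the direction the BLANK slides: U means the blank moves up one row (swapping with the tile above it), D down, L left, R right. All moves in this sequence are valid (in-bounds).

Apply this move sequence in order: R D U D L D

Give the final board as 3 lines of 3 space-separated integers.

After move 1 (R):
8 0 1
7 5 2
6 4 3

After move 2 (D):
8 5 1
7 0 2
6 4 3

After move 3 (U):
8 0 1
7 5 2
6 4 3

After move 4 (D):
8 5 1
7 0 2
6 4 3

After move 5 (L):
8 5 1
0 7 2
6 4 3

After move 6 (D):
8 5 1
6 7 2
0 4 3

Answer: 8 5 1
6 7 2
0 4 3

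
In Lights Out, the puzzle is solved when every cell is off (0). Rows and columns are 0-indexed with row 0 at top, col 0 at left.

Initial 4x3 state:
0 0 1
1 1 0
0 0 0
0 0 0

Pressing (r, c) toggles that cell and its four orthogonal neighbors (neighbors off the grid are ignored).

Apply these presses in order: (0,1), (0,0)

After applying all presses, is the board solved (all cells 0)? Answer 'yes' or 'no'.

After press 1 at (0,1):
1 1 0
1 0 0
0 0 0
0 0 0

After press 2 at (0,0):
0 0 0
0 0 0
0 0 0
0 0 0

Lights still on: 0

Answer: yes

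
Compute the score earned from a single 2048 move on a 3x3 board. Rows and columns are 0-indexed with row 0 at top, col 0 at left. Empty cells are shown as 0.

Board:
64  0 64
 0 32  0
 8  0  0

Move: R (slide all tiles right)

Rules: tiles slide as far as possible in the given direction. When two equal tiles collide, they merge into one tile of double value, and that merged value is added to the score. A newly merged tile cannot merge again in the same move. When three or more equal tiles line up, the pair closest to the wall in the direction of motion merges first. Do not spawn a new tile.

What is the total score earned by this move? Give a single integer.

Slide right:
row 0: [64, 0, 64] -> [0, 0, 128]  score +128 (running 128)
row 1: [0, 32, 0] -> [0, 0, 32]  score +0 (running 128)
row 2: [8, 0, 0] -> [0, 0, 8]  score +0 (running 128)
Board after move:
  0   0 128
  0   0  32
  0   0   8

Answer: 128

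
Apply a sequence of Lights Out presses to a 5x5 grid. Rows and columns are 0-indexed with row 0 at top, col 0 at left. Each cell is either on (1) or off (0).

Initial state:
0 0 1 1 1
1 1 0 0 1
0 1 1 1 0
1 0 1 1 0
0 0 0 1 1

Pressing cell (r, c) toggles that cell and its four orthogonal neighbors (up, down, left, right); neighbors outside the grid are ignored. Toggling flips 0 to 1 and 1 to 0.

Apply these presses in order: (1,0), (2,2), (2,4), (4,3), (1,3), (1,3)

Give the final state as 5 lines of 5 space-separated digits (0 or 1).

Answer: 1 0 1 1 1
0 0 1 0 0
1 0 0 1 1
1 0 0 0 1
0 0 1 0 0

Derivation:
After press 1 at (1,0):
1 0 1 1 1
0 0 0 0 1
1 1 1 1 0
1 0 1 1 0
0 0 0 1 1

After press 2 at (2,2):
1 0 1 1 1
0 0 1 0 1
1 0 0 0 0
1 0 0 1 0
0 0 0 1 1

After press 3 at (2,4):
1 0 1 1 1
0 0 1 0 0
1 0 0 1 1
1 0 0 1 1
0 0 0 1 1

After press 4 at (4,3):
1 0 1 1 1
0 0 1 0 0
1 0 0 1 1
1 0 0 0 1
0 0 1 0 0

After press 5 at (1,3):
1 0 1 0 1
0 0 0 1 1
1 0 0 0 1
1 0 0 0 1
0 0 1 0 0

After press 6 at (1,3):
1 0 1 1 1
0 0 1 0 0
1 0 0 1 1
1 0 0 0 1
0 0 1 0 0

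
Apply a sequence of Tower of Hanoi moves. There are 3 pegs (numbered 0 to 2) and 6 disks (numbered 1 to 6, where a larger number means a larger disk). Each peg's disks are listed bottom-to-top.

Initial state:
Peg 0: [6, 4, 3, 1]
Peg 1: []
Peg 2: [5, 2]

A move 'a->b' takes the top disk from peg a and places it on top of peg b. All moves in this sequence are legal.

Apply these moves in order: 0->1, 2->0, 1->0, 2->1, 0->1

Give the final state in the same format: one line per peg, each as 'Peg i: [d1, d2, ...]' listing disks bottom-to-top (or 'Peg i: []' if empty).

After move 1 (0->1):
Peg 0: [6, 4, 3]
Peg 1: [1]
Peg 2: [5, 2]

After move 2 (2->0):
Peg 0: [6, 4, 3, 2]
Peg 1: [1]
Peg 2: [5]

After move 3 (1->0):
Peg 0: [6, 4, 3, 2, 1]
Peg 1: []
Peg 2: [5]

After move 4 (2->1):
Peg 0: [6, 4, 3, 2, 1]
Peg 1: [5]
Peg 2: []

After move 5 (0->1):
Peg 0: [6, 4, 3, 2]
Peg 1: [5, 1]
Peg 2: []

Answer: Peg 0: [6, 4, 3, 2]
Peg 1: [5, 1]
Peg 2: []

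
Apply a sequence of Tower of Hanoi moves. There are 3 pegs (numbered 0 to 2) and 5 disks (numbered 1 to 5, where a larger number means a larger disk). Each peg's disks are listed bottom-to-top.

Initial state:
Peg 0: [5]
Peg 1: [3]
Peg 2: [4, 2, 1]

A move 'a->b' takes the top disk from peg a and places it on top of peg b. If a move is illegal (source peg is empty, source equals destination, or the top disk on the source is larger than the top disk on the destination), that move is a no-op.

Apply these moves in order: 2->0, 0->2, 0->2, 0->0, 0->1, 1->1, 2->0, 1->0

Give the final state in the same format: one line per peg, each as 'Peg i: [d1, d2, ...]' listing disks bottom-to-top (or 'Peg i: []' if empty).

Answer: Peg 0: [5, 1]
Peg 1: [3]
Peg 2: [4, 2]

Derivation:
After move 1 (2->0):
Peg 0: [5, 1]
Peg 1: [3]
Peg 2: [4, 2]

After move 2 (0->2):
Peg 0: [5]
Peg 1: [3]
Peg 2: [4, 2, 1]

After move 3 (0->2):
Peg 0: [5]
Peg 1: [3]
Peg 2: [4, 2, 1]

After move 4 (0->0):
Peg 0: [5]
Peg 1: [3]
Peg 2: [4, 2, 1]

After move 5 (0->1):
Peg 0: [5]
Peg 1: [3]
Peg 2: [4, 2, 1]

After move 6 (1->1):
Peg 0: [5]
Peg 1: [3]
Peg 2: [4, 2, 1]

After move 7 (2->0):
Peg 0: [5, 1]
Peg 1: [3]
Peg 2: [4, 2]

After move 8 (1->0):
Peg 0: [5, 1]
Peg 1: [3]
Peg 2: [4, 2]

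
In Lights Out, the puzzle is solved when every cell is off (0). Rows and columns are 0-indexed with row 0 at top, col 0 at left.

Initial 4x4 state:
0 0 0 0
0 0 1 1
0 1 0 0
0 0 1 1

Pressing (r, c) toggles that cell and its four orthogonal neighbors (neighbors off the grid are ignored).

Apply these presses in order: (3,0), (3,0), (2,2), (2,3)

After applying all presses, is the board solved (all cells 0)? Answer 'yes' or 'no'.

After press 1 at (3,0):
0 0 0 0
0 0 1 1
1 1 0 0
1 1 1 1

After press 2 at (3,0):
0 0 0 0
0 0 1 1
0 1 0 0
0 0 1 1

After press 3 at (2,2):
0 0 0 0
0 0 0 1
0 0 1 1
0 0 0 1

After press 4 at (2,3):
0 0 0 0
0 0 0 0
0 0 0 0
0 0 0 0

Lights still on: 0

Answer: yes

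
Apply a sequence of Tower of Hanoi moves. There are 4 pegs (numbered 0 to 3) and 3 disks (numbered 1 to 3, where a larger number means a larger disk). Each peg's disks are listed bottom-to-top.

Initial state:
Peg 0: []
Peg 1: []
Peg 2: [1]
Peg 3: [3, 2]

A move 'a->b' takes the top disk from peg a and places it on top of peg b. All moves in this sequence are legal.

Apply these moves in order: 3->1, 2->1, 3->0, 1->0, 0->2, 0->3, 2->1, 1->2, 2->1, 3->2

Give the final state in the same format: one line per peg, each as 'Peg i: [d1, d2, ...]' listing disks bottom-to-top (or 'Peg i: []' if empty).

Answer: Peg 0: []
Peg 1: [2, 1]
Peg 2: [3]
Peg 3: []

Derivation:
After move 1 (3->1):
Peg 0: []
Peg 1: [2]
Peg 2: [1]
Peg 3: [3]

After move 2 (2->1):
Peg 0: []
Peg 1: [2, 1]
Peg 2: []
Peg 3: [3]

After move 3 (3->0):
Peg 0: [3]
Peg 1: [2, 1]
Peg 2: []
Peg 3: []

After move 4 (1->0):
Peg 0: [3, 1]
Peg 1: [2]
Peg 2: []
Peg 3: []

After move 5 (0->2):
Peg 0: [3]
Peg 1: [2]
Peg 2: [1]
Peg 3: []

After move 6 (0->3):
Peg 0: []
Peg 1: [2]
Peg 2: [1]
Peg 3: [3]

After move 7 (2->1):
Peg 0: []
Peg 1: [2, 1]
Peg 2: []
Peg 3: [3]

After move 8 (1->2):
Peg 0: []
Peg 1: [2]
Peg 2: [1]
Peg 3: [3]

After move 9 (2->1):
Peg 0: []
Peg 1: [2, 1]
Peg 2: []
Peg 3: [3]

After move 10 (3->2):
Peg 0: []
Peg 1: [2, 1]
Peg 2: [3]
Peg 3: []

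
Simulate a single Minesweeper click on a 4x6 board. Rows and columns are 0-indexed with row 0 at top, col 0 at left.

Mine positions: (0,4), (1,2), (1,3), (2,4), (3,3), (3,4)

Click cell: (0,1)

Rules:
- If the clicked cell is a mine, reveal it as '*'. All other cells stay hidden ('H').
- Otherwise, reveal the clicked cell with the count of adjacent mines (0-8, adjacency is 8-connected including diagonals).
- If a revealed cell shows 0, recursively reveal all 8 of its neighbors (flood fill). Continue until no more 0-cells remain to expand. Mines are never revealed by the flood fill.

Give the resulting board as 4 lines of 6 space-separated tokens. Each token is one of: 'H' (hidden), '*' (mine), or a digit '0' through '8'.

H 1 H H H H
H H H H H H
H H H H H H
H H H H H H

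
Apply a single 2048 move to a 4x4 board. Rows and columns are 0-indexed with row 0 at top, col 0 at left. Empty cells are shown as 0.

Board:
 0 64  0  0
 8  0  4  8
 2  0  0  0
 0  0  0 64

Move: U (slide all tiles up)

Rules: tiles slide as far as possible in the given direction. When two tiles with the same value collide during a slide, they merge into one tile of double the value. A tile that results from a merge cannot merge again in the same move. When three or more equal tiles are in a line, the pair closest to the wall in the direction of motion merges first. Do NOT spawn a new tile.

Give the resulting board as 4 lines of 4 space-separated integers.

Answer:  8 64  4  8
 2  0  0 64
 0  0  0  0
 0  0  0  0

Derivation:
Slide up:
col 0: [0, 8, 2, 0] -> [8, 2, 0, 0]
col 1: [64, 0, 0, 0] -> [64, 0, 0, 0]
col 2: [0, 4, 0, 0] -> [4, 0, 0, 0]
col 3: [0, 8, 0, 64] -> [8, 64, 0, 0]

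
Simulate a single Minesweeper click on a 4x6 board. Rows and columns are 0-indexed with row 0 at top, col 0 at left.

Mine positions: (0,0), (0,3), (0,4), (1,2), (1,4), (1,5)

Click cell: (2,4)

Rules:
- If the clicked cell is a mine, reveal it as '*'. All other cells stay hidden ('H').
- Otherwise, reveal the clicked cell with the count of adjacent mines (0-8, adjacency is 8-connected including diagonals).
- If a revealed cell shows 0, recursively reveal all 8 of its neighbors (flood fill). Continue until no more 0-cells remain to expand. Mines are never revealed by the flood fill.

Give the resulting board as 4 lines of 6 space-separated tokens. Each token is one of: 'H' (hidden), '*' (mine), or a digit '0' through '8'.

H H H H H H
H H H H H H
H H H H 2 H
H H H H H H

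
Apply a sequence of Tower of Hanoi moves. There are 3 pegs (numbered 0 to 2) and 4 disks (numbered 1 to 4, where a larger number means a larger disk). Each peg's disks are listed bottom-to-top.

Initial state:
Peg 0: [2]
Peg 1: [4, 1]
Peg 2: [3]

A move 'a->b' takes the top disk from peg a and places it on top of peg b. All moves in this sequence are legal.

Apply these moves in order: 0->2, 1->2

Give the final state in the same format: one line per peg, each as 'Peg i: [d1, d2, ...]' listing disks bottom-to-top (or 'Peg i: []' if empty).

Answer: Peg 0: []
Peg 1: [4]
Peg 2: [3, 2, 1]

Derivation:
After move 1 (0->2):
Peg 0: []
Peg 1: [4, 1]
Peg 2: [3, 2]

After move 2 (1->2):
Peg 0: []
Peg 1: [4]
Peg 2: [3, 2, 1]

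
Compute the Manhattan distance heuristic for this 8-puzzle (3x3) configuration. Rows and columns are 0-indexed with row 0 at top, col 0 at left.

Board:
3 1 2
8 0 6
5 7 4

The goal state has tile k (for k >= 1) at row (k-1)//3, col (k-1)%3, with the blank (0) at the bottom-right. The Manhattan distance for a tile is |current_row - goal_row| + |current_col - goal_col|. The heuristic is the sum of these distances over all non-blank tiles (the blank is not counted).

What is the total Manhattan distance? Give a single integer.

Answer: 12

Derivation:
Tile 3: at (0,0), goal (0,2), distance |0-0|+|0-2| = 2
Tile 1: at (0,1), goal (0,0), distance |0-0|+|1-0| = 1
Tile 2: at (0,2), goal (0,1), distance |0-0|+|2-1| = 1
Tile 8: at (1,0), goal (2,1), distance |1-2|+|0-1| = 2
Tile 6: at (1,2), goal (1,2), distance |1-1|+|2-2| = 0
Tile 5: at (2,0), goal (1,1), distance |2-1|+|0-1| = 2
Tile 7: at (2,1), goal (2,0), distance |2-2|+|1-0| = 1
Tile 4: at (2,2), goal (1,0), distance |2-1|+|2-0| = 3
Sum: 2 + 1 + 1 + 2 + 0 + 2 + 1 + 3 = 12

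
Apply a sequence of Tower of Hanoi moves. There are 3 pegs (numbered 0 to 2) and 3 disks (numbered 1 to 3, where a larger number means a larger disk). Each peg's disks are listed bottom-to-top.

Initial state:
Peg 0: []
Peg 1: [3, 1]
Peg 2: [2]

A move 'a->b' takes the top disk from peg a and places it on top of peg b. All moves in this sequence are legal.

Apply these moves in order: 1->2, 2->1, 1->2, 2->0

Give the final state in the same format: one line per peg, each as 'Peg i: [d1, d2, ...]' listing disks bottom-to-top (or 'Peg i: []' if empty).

Answer: Peg 0: [1]
Peg 1: [3]
Peg 2: [2]

Derivation:
After move 1 (1->2):
Peg 0: []
Peg 1: [3]
Peg 2: [2, 1]

After move 2 (2->1):
Peg 0: []
Peg 1: [3, 1]
Peg 2: [2]

After move 3 (1->2):
Peg 0: []
Peg 1: [3]
Peg 2: [2, 1]

After move 4 (2->0):
Peg 0: [1]
Peg 1: [3]
Peg 2: [2]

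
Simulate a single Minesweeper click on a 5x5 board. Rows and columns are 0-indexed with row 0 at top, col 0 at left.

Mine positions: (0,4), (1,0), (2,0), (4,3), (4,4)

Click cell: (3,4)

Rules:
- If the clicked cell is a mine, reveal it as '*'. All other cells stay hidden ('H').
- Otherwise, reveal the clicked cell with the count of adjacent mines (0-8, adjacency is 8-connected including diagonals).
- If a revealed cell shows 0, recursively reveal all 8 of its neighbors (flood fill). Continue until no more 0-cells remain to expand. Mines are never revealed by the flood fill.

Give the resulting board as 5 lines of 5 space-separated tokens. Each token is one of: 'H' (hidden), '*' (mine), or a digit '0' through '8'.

H H H H H
H H H H H
H H H H H
H H H H 2
H H H H H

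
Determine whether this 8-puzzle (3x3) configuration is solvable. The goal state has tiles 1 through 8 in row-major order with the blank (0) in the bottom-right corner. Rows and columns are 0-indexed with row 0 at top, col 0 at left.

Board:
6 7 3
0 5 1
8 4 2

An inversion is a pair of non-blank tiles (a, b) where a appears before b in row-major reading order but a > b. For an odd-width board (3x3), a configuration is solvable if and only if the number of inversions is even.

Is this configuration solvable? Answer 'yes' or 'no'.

Answer: yes

Derivation:
Inversions (pairs i<j in row-major order where tile[i] > tile[j] > 0): 18
18 is even, so the puzzle is solvable.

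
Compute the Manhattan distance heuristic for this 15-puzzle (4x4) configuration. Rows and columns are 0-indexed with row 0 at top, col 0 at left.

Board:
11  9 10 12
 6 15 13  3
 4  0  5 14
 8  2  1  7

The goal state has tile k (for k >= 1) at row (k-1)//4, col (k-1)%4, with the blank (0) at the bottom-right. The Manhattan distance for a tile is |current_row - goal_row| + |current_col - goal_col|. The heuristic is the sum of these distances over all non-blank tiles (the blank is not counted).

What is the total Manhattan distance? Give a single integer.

Answer: 49

Derivation:
Tile 11: (0,0)->(2,2) = 4
Tile 9: (0,1)->(2,0) = 3
Tile 10: (0,2)->(2,1) = 3
Tile 12: (0,3)->(2,3) = 2
Tile 6: (1,0)->(1,1) = 1
Tile 15: (1,1)->(3,2) = 3
Tile 13: (1,2)->(3,0) = 4
Tile 3: (1,3)->(0,2) = 2
Tile 4: (2,0)->(0,3) = 5
Tile 5: (2,2)->(1,0) = 3
Tile 14: (2,3)->(3,1) = 3
Tile 8: (3,0)->(1,3) = 5
Tile 2: (3,1)->(0,1) = 3
Tile 1: (3,2)->(0,0) = 5
Tile 7: (3,3)->(1,2) = 3
Sum: 4 + 3 + 3 + 2 + 1 + 3 + 4 + 2 + 5 + 3 + 3 + 5 + 3 + 5 + 3 = 49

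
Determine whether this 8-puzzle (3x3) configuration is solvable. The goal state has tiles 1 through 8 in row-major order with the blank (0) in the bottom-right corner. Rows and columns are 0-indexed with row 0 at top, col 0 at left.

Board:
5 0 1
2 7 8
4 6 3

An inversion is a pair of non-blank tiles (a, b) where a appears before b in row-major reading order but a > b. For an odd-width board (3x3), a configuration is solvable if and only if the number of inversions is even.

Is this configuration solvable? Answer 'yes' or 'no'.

Inversions (pairs i<j in row-major order where tile[i] > tile[j] > 0): 12
12 is even, so the puzzle is solvable.

Answer: yes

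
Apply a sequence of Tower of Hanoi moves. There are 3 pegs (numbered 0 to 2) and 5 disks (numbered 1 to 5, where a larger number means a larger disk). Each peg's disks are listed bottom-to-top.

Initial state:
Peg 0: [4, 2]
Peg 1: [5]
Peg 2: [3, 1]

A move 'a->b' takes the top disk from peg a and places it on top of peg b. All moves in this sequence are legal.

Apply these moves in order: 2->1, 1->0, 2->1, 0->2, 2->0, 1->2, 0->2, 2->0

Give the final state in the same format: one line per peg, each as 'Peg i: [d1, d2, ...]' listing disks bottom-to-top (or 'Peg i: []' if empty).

Answer: Peg 0: [4, 2, 1]
Peg 1: [5]
Peg 2: [3]

Derivation:
After move 1 (2->1):
Peg 0: [4, 2]
Peg 1: [5, 1]
Peg 2: [3]

After move 2 (1->0):
Peg 0: [4, 2, 1]
Peg 1: [5]
Peg 2: [3]

After move 3 (2->1):
Peg 0: [4, 2, 1]
Peg 1: [5, 3]
Peg 2: []

After move 4 (0->2):
Peg 0: [4, 2]
Peg 1: [5, 3]
Peg 2: [1]

After move 5 (2->0):
Peg 0: [4, 2, 1]
Peg 1: [5, 3]
Peg 2: []

After move 6 (1->2):
Peg 0: [4, 2, 1]
Peg 1: [5]
Peg 2: [3]

After move 7 (0->2):
Peg 0: [4, 2]
Peg 1: [5]
Peg 2: [3, 1]

After move 8 (2->0):
Peg 0: [4, 2, 1]
Peg 1: [5]
Peg 2: [3]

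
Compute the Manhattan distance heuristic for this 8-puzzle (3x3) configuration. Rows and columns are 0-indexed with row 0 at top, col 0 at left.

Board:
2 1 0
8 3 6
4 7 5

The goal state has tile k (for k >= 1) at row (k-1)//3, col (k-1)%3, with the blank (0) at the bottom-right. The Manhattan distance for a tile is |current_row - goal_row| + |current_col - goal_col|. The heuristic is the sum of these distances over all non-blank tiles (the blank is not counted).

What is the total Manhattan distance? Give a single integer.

Tile 2: at (0,0), goal (0,1), distance |0-0|+|0-1| = 1
Tile 1: at (0,1), goal (0,0), distance |0-0|+|1-0| = 1
Tile 8: at (1,0), goal (2,1), distance |1-2|+|0-1| = 2
Tile 3: at (1,1), goal (0,2), distance |1-0|+|1-2| = 2
Tile 6: at (1,2), goal (1,2), distance |1-1|+|2-2| = 0
Tile 4: at (2,0), goal (1,0), distance |2-1|+|0-0| = 1
Tile 7: at (2,1), goal (2,0), distance |2-2|+|1-0| = 1
Tile 5: at (2,2), goal (1,1), distance |2-1|+|2-1| = 2
Sum: 1 + 1 + 2 + 2 + 0 + 1 + 1 + 2 = 10

Answer: 10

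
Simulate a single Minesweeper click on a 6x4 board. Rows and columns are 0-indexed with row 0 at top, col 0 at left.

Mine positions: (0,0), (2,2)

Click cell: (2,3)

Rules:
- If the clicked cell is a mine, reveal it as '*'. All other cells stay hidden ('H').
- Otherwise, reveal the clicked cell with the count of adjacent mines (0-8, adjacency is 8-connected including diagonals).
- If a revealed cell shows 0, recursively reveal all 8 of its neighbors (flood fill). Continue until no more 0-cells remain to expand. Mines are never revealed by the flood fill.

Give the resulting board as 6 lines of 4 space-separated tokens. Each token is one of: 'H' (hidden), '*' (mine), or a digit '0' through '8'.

H H H H
H H H H
H H H 1
H H H H
H H H H
H H H H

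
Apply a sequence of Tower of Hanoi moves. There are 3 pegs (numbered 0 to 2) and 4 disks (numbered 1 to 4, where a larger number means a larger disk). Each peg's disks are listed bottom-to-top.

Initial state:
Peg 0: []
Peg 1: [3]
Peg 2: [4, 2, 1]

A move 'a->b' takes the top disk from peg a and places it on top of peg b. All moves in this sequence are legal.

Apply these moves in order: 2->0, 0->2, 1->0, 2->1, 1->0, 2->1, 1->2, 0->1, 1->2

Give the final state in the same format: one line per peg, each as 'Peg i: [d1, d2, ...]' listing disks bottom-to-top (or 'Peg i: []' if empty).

Answer: Peg 0: [3]
Peg 1: []
Peg 2: [4, 2, 1]

Derivation:
After move 1 (2->0):
Peg 0: [1]
Peg 1: [3]
Peg 2: [4, 2]

After move 2 (0->2):
Peg 0: []
Peg 1: [3]
Peg 2: [4, 2, 1]

After move 3 (1->0):
Peg 0: [3]
Peg 1: []
Peg 2: [4, 2, 1]

After move 4 (2->1):
Peg 0: [3]
Peg 1: [1]
Peg 2: [4, 2]

After move 5 (1->0):
Peg 0: [3, 1]
Peg 1: []
Peg 2: [4, 2]

After move 6 (2->1):
Peg 0: [3, 1]
Peg 1: [2]
Peg 2: [4]

After move 7 (1->2):
Peg 0: [3, 1]
Peg 1: []
Peg 2: [4, 2]

After move 8 (0->1):
Peg 0: [3]
Peg 1: [1]
Peg 2: [4, 2]

After move 9 (1->2):
Peg 0: [3]
Peg 1: []
Peg 2: [4, 2, 1]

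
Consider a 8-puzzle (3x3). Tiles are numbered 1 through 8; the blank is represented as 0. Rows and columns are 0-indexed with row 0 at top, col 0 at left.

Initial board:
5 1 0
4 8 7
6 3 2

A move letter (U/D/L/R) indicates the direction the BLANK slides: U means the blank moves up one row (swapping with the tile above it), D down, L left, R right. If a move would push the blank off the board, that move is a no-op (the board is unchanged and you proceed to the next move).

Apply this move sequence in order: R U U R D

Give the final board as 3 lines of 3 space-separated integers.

After move 1 (R):
5 1 0
4 8 7
6 3 2

After move 2 (U):
5 1 0
4 8 7
6 3 2

After move 3 (U):
5 1 0
4 8 7
6 3 2

After move 4 (R):
5 1 0
4 8 7
6 3 2

After move 5 (D):
5 1 7
4 8 0
6 3 2

Answer: 5 1 7
4 8 0
6 3 2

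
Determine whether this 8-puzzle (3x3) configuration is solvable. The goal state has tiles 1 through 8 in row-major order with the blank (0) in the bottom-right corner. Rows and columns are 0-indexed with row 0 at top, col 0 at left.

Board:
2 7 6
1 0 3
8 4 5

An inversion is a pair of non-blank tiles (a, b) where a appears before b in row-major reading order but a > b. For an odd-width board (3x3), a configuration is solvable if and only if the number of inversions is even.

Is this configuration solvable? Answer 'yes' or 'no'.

Answer: yes

Derivation:
Inversions (pairs i<j in row-major order where tile[i] > tile[j] > 0): 12
12 is even, so the puzzle is solvable.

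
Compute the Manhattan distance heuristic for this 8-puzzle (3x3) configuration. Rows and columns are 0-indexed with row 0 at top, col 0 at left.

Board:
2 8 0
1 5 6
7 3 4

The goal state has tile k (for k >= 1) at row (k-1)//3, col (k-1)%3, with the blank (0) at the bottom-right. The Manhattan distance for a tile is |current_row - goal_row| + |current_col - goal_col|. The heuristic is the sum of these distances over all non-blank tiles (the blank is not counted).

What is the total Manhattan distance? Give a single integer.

Answer: 10

Derivation:
Tile 2: at (0,0), goal (0,1), distance |0-0|+|0-1| = 1
Tile 8: at (0,1), goal (2,1), distance |0-2|+|1-1| = 2
Tile 1: at (1,0), goal (0,0), distance |1-0|+|0-0| = 1
Tile 5: at (1,1), goal (1,1), distance |1-1|+|1-1| = 0
Tile 6: at (1,2), goal (1,2), distance |1-1|+|2-2| = 0
Tile 7: at (2,0), goal (2,0), distance |2-2|+|0-0| = 0
Tile 3: at (2,1), goal (0,2), distance |2-0|+|1-2| = 3
Tile 4: at (2,2), goal (1,0), distance |2-1|+|2-0| = 3
Sum: 1 + 2 + 1 + 0 + 0 + 0 + 3 + 3 = 10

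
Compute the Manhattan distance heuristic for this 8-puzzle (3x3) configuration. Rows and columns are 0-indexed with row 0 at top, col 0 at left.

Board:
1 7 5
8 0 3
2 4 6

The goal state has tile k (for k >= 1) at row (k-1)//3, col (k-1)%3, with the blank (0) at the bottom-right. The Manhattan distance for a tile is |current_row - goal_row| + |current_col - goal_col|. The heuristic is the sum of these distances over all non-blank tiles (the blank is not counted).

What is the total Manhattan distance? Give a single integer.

Tile 1: at (0,0), goal (0,0), distance |0-0|+|0-0| = 0
Tile 7: at (0,1), goal (2,0), distance |0-2|+|1-0| = 3
Tile 5: at (0,2), goal (1,1), distance |0-1|+|2-1| = 2
Tile 8: at (1,0), goal (2,1), distance |1-2|+|0-1| = 2
Tile 3: at (1,2), goal (0,2), distance |1-0|+|2-2| = 1
Tile 2: at (2,0), goal (0,1), distance |2-0|+|0-1| = 3
Tile 4: at (2,1), goal (1,0), distance |2-1|+|1-0| = 2
Tile 6: at (2,2), goal (1,2), distance |2-1|+|2-2| = 1
Sum: 0 + 3 + 2 + 2 + 1 + 3 + 2 + 1 = 14

Answer: 14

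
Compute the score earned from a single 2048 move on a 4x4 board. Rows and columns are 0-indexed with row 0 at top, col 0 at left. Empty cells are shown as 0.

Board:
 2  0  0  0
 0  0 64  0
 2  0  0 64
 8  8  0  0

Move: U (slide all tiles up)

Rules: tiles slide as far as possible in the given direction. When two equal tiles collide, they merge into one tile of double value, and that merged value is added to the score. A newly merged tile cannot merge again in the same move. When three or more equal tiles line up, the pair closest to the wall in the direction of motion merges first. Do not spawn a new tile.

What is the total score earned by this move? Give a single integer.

Answer: 4

Derivation:
Slide up:
col 0: [2, 0, 2, 8] -> [4, 8, 0, 0]  score +4 (running 4)
col 1: [0, 0, 0, 8] -> [8, 0, 0, 0]  score +0 (running 4)
col 2: [0, 64, 0, 0] -> [64, 0, 0, 0]  score +0 (running 4)
col 3: [0, 0, 64, 0] -> [64, 0, 0, 0]  score +0 (running 4)
Board after move:
 4  8 64 64
 8  0  0  0
 0  0  0  0
 0  0  0  0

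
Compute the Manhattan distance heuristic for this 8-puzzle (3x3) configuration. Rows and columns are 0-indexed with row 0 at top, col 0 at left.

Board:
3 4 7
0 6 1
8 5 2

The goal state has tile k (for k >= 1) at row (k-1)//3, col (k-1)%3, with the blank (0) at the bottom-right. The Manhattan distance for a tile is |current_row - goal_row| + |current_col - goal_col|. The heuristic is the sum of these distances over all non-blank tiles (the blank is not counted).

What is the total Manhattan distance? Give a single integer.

Tile 3: at (0,0), goal (0,2), distance |0-0|+|0-2| = 2
Tile 4: at (0,1), goal (1,0), distance |0-1|+|1-0| = 2
Tile 7: at (0,2), goal (2,0), distance |0-2|+|2-0| = 4
Tile 6: at (1,1), goal (1,2), distance |1-1|+|1-2| = 1
Tile 1: at (1,2), goal (0,0), distance |1-0|+|2-0| = 3
Tile 8: at (2,0), goal (2,1), distance |2-2|+|0-1| = 1
Tile 5: at (2,1), goal (1,1), distance |2-1|+|1-1| = 1
Tile 2: at (2,2), goal (0,1), distance |2-0|+|2-1| = 3
Sum: 2 + 2 + 4 + 1 + 3 + 1 + 1 + 3 = 17

Answer: 17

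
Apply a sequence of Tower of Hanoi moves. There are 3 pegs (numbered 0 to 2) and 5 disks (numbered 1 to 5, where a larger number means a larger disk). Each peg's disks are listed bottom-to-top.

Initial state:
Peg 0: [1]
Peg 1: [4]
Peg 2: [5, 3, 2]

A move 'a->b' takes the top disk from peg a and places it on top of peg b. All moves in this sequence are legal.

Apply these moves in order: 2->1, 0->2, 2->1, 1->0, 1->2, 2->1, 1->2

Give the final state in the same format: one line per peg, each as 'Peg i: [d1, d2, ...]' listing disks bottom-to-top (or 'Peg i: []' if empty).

Answer: Peg 0: [1]
Peg 1: [4]
Peg 2: [5, 3, 2]

Derivation:
After move 1 (2->1):
Peg 0: [1]
Peg 1: [4, 2]
Peg 2: [5, 3]

After move 2 (0->2):
Peg 0: []
Peg 1: [4, 2]
Peg 2: [5, 3, 1]

After move 3 (2->1):
Peg 0: []
Peg 1: [4, 2, 1]
Peg 2: [5, 3]

After move 4 (1->0):
Peg 0: [1]
Peg 1: [4, 2]
Peg 2: [5, 3]

After move 5 (1->2):
Peg 0: [1]
Peg 1: [4]
Peg 2: [5, 3, 2]

After move 6 (2->1):
Peg 0: [1]
Peg 1: [4, 2]
Peg 2: [5, 3]

After move 7 (1->2):
Peg 0: [1]
Peg 1: [4]
Peg 2: [5, 3, 2]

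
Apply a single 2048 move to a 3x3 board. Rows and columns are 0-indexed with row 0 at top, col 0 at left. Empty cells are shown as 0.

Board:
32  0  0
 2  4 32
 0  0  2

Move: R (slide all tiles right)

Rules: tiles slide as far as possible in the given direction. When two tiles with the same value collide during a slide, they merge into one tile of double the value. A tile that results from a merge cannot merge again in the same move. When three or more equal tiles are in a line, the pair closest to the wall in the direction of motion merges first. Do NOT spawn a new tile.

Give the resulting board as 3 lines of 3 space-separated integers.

Slide right:
row 0: [32, 0, 0] -> [0, 0, 32]
row 1: [2, 4, 32] -> [2, 4, 32]
row 2: [0, 0, 2] -> [0, 0, 2]

Answer:  0  0 32
 2  4 32
 0  0  2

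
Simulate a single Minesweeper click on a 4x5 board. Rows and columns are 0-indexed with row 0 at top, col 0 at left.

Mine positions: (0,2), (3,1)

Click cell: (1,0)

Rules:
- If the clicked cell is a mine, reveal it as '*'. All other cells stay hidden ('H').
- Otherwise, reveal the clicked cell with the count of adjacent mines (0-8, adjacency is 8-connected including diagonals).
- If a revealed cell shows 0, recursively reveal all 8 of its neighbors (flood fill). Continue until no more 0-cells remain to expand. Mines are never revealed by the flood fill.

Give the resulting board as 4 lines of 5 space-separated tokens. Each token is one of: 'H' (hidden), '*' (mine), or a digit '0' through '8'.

0 1 H H H
0 1 H H H
1 1 H H H
H H H H H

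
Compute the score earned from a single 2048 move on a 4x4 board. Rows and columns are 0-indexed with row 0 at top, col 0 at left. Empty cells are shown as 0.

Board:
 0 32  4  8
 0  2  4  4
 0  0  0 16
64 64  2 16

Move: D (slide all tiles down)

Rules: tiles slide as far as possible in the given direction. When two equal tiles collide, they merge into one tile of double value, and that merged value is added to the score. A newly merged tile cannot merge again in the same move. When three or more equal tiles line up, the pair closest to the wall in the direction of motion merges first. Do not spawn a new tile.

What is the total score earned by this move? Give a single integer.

Answer: 40

Derivation:
Slide down:
col 0: [0, 0, 0, 64] -> [0, 0, 0, 64]  score +0 (running 0)
col 1: [32, 2, 0, 64] -> [0, 32, 2, 64]  score +0 (running 0)
col 2: [4, 4, 0, 2] -> [0, 0, 8, 2]  score +8 (running 8)
col 3: [8, 4, 16, 16] -> [0, 8, 4, 32]  score +32 (running 40)
Board after move:
 0  0  0  0
 0 32  0  8
 0  2  8  4
64 64  2 32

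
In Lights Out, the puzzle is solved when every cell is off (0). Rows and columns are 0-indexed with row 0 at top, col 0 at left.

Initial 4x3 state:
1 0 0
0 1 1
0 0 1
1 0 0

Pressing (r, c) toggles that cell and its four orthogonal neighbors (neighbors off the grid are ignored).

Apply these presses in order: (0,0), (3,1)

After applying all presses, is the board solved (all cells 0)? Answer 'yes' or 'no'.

Answer: no

Derivation:
After press 1 at (0,0):
0 1 0
1 1 1
0 0 1
1 0 0

After press 2 at (3,1):
0 1 0
1 1 1
0 1 1
0 1 1

Lights still on: 8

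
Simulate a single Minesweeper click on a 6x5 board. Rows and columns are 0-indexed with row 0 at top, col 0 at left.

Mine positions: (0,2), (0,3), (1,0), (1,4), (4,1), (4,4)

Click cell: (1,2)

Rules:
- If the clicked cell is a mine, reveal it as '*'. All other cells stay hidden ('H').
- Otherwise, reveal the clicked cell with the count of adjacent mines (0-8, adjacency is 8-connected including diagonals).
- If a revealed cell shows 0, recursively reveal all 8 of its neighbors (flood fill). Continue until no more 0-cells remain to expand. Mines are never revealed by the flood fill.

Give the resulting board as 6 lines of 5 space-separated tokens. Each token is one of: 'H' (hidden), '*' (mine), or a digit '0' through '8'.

H H H H H
H H 2 H H
H H H H H
H H H H H
H H H H H
H H H H H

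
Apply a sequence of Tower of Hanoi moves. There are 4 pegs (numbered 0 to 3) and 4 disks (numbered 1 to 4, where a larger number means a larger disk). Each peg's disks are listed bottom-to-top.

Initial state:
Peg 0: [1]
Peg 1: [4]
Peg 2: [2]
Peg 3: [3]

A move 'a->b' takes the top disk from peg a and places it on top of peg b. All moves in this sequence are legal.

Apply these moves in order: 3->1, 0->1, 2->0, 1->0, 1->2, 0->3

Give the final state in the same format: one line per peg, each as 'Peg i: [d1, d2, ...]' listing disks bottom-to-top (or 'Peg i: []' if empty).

Answer: Peg 0: [2]
Peg 1: [4]
Peg 2: [3]
Peg 3: [1]

Derivation:
After move 1 (3->1):
Peg 0: [1]
Peg 1: [4, 3]
Peg 2: [2]
Peg 3: []

After move 2 (0->1):
Peg 0: []
Peg 1: [4, 3, 1]
Peg 2: [2]
Peg 3: []

After move 3 (2->0):
Peg 0: [2]
Peg 1: [4, 3, 1]
Peg 2: []
Peg 3: []

After move 4 (1->0):
Peg 0: [2, 1]
Peg 1: [4, 3]
Peg 2: []
Peg 3: []

After move 5 (1->2):
Peg 0: [2, 1]
Peg 1: [4]
Peg 2: [3]
Peg 3: []

After move 6 (0->3):
Peg 0: [2]
Peg 1: [4]
Peg 2: [3]
Peg 3: [1]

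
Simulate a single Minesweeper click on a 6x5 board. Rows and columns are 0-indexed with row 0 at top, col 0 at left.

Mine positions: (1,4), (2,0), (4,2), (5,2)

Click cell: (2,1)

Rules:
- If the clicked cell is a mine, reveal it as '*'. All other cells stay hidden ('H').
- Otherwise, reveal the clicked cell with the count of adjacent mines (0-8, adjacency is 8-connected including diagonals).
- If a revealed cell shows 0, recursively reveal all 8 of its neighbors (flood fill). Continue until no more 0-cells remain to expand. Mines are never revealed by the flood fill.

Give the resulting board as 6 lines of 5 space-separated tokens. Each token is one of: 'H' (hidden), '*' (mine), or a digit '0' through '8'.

H H H H H
H H H H H
H 1 H H H
H H H H H
H H H H H
H H H H H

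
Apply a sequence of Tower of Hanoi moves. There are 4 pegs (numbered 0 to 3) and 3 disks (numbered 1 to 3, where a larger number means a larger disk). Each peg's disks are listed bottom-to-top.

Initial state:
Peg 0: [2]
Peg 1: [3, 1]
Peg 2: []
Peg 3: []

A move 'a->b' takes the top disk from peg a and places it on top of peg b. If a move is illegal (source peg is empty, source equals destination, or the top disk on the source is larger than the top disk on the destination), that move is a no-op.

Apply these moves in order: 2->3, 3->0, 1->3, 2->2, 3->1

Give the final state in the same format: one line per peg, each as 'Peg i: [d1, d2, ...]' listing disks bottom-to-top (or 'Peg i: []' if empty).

After move 1 (2->3):
Peg 0: [2]
Peg 1: [3, 1]
Peg 2: []
Peg 3: []

After move 2 (3->0):
Peg 0: [2]
Peg 1: [3, 1]
Peg 2: []
Peg 3: []

After move 3 (1->3):
Peg 0: [2]
Peg 1: [3]
Peg 2: []
Peg 3: [1]

After move 4 (2->2):
Peg 0: [2]
Peg 1: [3]
Peg 2: []
Peg 3: [1]

After move 5 (3->1):
Peg 0: [2]
Peg 1: [3, 1]
Peg 2: []
Peg 3: []

Answer: Peg 0: [2]
Peg 1: [3, 1]
Peg 2: []
Peg 3: []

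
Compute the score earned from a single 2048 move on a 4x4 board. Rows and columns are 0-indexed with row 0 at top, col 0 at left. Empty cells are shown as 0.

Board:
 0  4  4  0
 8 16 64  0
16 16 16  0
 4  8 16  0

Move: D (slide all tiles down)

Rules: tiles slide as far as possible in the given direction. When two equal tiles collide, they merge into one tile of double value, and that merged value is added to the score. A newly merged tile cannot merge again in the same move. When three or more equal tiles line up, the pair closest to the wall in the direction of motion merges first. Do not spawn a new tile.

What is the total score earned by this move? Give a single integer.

Slide down:
col 0: [0, 8, 16, 4] -> [0, 8, 16, 4]  score +0 (running 0)
col 1: [4, 16, 16, 8] -> [0, 4, 32, 8]  score +32 (running 32)
col 2: [4, 64, 16, 16] -> [0, 4, 64, 32]  score +32 (running 64)
col 3: [0, 0, 0, 0] -> [0, 0, 0, 0]  score +0 (running 64)
Board after move:
 0  0  0  0
 8  4  4  0
16 32 64  0
 4  8 32  0

Answer: 64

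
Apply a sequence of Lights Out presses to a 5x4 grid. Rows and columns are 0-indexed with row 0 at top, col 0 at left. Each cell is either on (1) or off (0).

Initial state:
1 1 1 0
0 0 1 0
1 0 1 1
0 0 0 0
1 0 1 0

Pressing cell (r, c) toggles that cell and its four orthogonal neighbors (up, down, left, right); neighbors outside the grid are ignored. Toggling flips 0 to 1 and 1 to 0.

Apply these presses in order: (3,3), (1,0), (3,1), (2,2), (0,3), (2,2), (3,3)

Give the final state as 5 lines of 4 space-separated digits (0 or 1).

Answer: 0 1 0 1
1 1 1 1
0 1 1 1
1 1 1 0
1 1 1 0

Derivation:
After press 1 at (3,3):
1 1 1 0
0 0 1 0
1 0 1 0
0 0 1 1
1 0 1 1

After press 2 at (1,0):
0 1 1 0
1 1 1 0
0 0 1 0
0 0 1 1
1 0 1 1

After press 3 at (3,1):
0 1 1 0
1 1 1 0
0 1 1 0
1 1 0 1
1 1 1 1

After press 4 at (2,2):
0 1 1 0
1 1 0 0
0 0 0 1
1 1 1 1
1 1 1 1

After press 5 at (0,3):
0 1 0 1
1 1 0 1
0 0 0 1
1 1 1 1
1 1 1 1

After press 6 at (2,2):
0 1 0 1
1 1 1 1
0 1 1 0
1 1 0 1
1 1 1 1

After press 7 at (3,3):
0 1 0 1
1 1 1 1
0 1 1 1
1 1 1 0
1 1 1 0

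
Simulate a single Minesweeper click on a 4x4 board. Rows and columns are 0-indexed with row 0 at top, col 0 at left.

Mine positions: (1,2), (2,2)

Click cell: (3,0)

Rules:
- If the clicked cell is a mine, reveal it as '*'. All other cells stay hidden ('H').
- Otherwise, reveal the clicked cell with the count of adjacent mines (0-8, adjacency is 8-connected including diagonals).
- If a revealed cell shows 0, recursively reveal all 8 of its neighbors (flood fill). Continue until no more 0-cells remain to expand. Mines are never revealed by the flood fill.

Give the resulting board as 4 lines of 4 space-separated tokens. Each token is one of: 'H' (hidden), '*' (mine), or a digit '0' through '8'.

0 1 H H
0 2 H H
0 2 H H
0 1 H H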